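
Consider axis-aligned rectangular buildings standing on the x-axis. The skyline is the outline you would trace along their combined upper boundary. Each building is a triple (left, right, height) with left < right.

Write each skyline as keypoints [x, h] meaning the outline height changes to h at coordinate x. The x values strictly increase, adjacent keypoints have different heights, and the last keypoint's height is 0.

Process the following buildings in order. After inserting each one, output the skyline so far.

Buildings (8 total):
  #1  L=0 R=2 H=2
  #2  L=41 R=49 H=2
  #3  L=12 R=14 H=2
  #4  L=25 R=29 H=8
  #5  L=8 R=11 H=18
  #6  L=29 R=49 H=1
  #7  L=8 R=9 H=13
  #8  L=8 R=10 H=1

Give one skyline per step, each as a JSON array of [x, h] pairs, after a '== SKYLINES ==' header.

== SKYLINES ==
[[0,2],[2,0]]
[[0,2],[2,0],[41,2],[49,0]]
[[0,2],[2,0],[12,2],[14,0],[41,2],[49,0]]
[[0,2],[2,0],[12,2],[14,0],[25,8],[29,0],[41,2],[49,0]]
[[0,2],[2,0],[8,18],[11,0],[12,2],[14,0],[25,8],[29,0],[41,2],[49,0]]
[[0,2],[2,0],[8,18],[11,0],[12,2],[14,0],[25,8],[29,1],[41,2],[49,0]]
[[0,2],[2,0],[8,18],[11,0],[12,2],[14,0],[25,8],[29,1],[41,2],[49,0]]
[[0,2],[2,0],[8,18],[11,0],[12,2],[14,0],[25,8],[29,1],[41,2],[49,0]]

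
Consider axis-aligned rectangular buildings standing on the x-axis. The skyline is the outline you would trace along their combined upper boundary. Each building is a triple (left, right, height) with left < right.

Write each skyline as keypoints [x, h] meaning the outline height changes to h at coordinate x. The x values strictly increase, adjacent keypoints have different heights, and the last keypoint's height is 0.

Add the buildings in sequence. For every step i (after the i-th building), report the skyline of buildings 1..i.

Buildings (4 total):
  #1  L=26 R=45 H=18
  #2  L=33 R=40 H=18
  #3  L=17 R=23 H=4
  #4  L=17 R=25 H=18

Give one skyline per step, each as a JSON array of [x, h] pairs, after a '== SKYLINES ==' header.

== SKYLINES ==
[[26,18],[45,0]]
[[26,18],[45,0]]
[[17,4],[23,0],[26,18],[45,0]]
[[17,18],[25,0],[26,18],[45,0]]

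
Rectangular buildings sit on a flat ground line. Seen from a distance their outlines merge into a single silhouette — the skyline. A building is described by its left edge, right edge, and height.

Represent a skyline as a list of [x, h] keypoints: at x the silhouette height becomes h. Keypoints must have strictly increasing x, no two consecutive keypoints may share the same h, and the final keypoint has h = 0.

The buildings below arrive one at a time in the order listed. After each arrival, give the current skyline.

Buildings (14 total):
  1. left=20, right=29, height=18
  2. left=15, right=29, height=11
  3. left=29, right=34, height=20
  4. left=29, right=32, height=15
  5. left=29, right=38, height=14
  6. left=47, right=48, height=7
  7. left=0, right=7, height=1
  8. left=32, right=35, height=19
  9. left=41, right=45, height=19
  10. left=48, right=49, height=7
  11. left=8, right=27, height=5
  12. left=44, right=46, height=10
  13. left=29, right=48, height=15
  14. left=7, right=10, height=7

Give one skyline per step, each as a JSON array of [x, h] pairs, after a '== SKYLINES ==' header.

== SKYLINES ==
[[20,18],[29,0]]
[[15,11],[20,18],[29,0]]
[[15,11],[20,18],[29,20],[34,0]]
[[15,11],[20,18],[29,20],[34,0]]
[[15,11],[20,18],[29,20],[34,14],[38,0]]
[[15,11],[20,18],[29,20],[34,14],[38,0],[47,7],[48,0]]
[[0,1],[7,0],[15,11],[20,18],[29,20],[34,14],[38,0],[47,7],[48,0]]
[[0,1],[7,0],[15,11],[20,18],[29,20],[34,19],[35,14],[38,0],[47,7],[48,0]]
[[0,1],[7,0],[15,11],[20,18],[29,20],[34,19],[35,14],[38,0],[41,19],[45,0],[47,7],[48,0]]
[[0,1],[7,0],[15,11],[20,18],[29,20],[34,19],[35,14],[38,0],[41,19],[45,0],[47,7],[49,0]]
[[0,1],[7,0],[8,5],[15,11],[20,18],[29,20],[34,19],[35,14],[38,0],[41,19],[45,0],[47,7],[49,0]]
[[0,1],[7,0],[8,5],[15,11],[20,18],[29,20],[34,19],[35,14],[38,0],[41,19],[45,10],[46,0],[47,7],[49,0]]
[[0,1],[7,0],[8,5],[15,11],[20,18],[29,20],[34,19],[35,15],[41,19],[45,15],[48,7],[49,0]]
[[0,1],[7,7],[10,5],[15,11],[20,18],[29,20],[34,19],[35,15],[41,19],[45,15],[48,7],[49,0]]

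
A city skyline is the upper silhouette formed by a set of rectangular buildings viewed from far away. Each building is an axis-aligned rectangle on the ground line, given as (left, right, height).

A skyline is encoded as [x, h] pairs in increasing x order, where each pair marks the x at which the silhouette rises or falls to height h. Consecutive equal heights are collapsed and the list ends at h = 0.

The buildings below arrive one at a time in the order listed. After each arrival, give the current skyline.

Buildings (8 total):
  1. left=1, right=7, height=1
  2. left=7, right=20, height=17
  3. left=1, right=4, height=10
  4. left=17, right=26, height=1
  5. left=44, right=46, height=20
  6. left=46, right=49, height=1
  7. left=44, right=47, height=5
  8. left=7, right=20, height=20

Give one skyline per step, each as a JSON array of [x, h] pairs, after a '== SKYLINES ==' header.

== SKYLINES ==
[[1,1],[7,0]]
[[1,1],[7,17],[20,0]]
[[1,10],[4,1],[7,17],[20,0]]
[[1,10],[4,1],[7,17],[20,1],[26,0]]
[[1,10],[4,1],[7,17],[20,1],[26,0],[44,20],[46,0]]
[[1,10],[4,1],[7,17],[20,1],[26,0],[44,20],[46,1],[49,0]]
[[1,10],[4,1],[7,17],[20,1],[26,0],[44,20],[46,5],[47,1],[49,0]]
[[1,10],[4,1],[7,20],[20,1],[26,0],[44,20],[46,5],[47,1],[49,0]]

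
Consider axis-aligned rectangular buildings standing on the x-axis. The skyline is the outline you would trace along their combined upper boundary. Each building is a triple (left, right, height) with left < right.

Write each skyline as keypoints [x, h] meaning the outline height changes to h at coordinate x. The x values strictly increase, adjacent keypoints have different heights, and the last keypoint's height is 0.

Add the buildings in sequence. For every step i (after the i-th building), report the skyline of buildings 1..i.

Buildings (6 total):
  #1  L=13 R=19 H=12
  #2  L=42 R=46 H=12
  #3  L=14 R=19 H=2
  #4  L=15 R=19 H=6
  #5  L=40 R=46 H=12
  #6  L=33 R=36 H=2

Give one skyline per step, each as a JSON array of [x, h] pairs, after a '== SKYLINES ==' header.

== SKYLINES ==
[[13,12],[19,0]]
[[13,12],[19,0],[42,12],[46,0]]
[[13,12],[19,0],[42,12],[46,0]]
[[13,12],[19,0],[42,12],[46,0]]
[[13,12],[19,0],[40,12],[46,0]]
[[13,12],[19,0],[33,2],[36,0],[40,12],[46,0]]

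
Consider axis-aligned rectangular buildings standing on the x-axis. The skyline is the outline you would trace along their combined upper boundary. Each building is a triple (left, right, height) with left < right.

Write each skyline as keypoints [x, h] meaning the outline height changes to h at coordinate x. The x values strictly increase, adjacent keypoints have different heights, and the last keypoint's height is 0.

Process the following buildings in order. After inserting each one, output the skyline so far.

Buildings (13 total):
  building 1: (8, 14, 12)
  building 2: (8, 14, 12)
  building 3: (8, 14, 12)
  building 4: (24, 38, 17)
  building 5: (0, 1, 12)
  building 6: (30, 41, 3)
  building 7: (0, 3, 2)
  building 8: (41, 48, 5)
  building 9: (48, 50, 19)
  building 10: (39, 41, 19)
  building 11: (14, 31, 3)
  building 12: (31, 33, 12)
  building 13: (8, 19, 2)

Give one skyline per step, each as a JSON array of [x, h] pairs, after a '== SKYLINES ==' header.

== SKYLINES ==
[[8,12],[14,0]]
[[8,12],[14,0]]
[[8,12],[14,0]]
[[8,12],[14,0],[24,17],[38,0]]
[[0,12],[1,0],[8,12],[14,0],[24,17],[38,0]]
[[0,12],[1,0],[8,12],[14,0],[24,17],[38,3],[41,0]]
[[0,12],[1,2],[3,0],[8,12],[14,0],[24,17],[38,3],[41,0]]
[[0,12],[1,2],[3,0],[8,12],[14,0],[24,17],[38,3],[41,5],[48,0]]
[[0,12],[1,2],[3,0],[8,12],[14,0],[24,17],[38,3],[41,5],[48,19],[50,0]]
[[0,12],[1,2],[3,0],[8,12],[14,0],[24,17],[38,3],[39,19],[41,5],[48,19],[50,0]]
[[0,12],[1,2],[3,0],[8,12],[14,3],[24,17],[38,3],[39,19],[41,5],[48,19],[50,0]]
[[0,12],[1,2],[3,0],[8,12],[14,3],[24,17],[38,3],[39,19],[41,5],[48,19],[50,0]]
[[0,12],[1,2],[3,0],[8,12],[14,3],[24,17],[38,3],[39,19],[41,5],[48,19],[50,0]]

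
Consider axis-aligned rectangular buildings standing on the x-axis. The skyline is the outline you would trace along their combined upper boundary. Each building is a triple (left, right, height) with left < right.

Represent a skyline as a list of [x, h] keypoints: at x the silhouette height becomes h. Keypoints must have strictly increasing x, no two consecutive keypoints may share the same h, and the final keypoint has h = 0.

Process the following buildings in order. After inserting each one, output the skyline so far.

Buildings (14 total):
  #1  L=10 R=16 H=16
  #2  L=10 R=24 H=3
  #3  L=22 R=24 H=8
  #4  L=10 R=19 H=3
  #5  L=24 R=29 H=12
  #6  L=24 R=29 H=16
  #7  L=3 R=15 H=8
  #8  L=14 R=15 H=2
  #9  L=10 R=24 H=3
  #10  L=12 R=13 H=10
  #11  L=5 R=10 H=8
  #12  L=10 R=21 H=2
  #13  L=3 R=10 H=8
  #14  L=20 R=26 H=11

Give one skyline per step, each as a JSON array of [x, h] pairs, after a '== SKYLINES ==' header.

== SKYLINES ==
[[10,16],[16,0]]
[[10,16],[16,3],[24,0]]
[[10,16],[16,3],[22,8],[24,0]]
[[10,16],[16,3],[22,8],[24,0]]
[[10,16],[16,3],[22,8],[24,12],[29,0]]
[[10,16],[16,3],[22,8],[24,16],[29,0]]
[[3,8],[10,16],[16,3],[22,8],[24,16],[29,0]]
[[3,8],[10,16],[16,3],[22,8],[24,16],[29,0]]
[[3,8],[10,16],[16,3],[22,8],[24,16],[29,0]]
[[3,8],[10,16],[16,3],[22,8],[24,16],[29,0]]
[[3,8],[10,16],[16,3],[22,8],[24,16],[29,0]]
[[3,8],[10,16],[16,3],[22,8],[24,16],[29,0]]
[[3,8],[10,16],[16,3],[22,8],[24,16],[29,0]]
[[3,8],[10,16],[16,3],[20,11],[24,16],[29,0]]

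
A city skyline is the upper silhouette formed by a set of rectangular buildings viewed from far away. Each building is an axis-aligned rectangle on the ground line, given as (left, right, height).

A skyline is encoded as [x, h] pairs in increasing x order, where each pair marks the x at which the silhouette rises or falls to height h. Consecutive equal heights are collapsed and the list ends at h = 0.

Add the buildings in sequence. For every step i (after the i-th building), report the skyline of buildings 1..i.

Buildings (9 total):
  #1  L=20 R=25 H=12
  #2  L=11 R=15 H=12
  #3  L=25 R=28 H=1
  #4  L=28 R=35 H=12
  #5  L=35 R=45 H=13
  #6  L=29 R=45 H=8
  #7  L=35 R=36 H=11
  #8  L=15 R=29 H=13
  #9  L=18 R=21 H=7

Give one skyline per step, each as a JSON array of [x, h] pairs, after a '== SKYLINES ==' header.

== SKYLINES ==
[[20,12],[25,0]]
[[11,12],[15,0],[20,12],[25,0]]
[[11,12],[15,0],[20,12],[25,1],[28,0]]
[[11,12],[15,0],[20,12],[25,1],[28,12],[35,0]]
[[11,12],[15,0],[20,12],[25,1],[28,12],[35,13],[45,0]]
[[11,12],[15,0],[20,12],[25,1],[28,12],[35,13],[45,0]]
[[11,12],[15,0],[20,12],[25,1],[28,12],[35,13],[45,0]]
[[11,12],[15,13],[29,12],[35,13],[45,0]]
[[11,12],[15,13],[29,12],[35,13],[45,0]]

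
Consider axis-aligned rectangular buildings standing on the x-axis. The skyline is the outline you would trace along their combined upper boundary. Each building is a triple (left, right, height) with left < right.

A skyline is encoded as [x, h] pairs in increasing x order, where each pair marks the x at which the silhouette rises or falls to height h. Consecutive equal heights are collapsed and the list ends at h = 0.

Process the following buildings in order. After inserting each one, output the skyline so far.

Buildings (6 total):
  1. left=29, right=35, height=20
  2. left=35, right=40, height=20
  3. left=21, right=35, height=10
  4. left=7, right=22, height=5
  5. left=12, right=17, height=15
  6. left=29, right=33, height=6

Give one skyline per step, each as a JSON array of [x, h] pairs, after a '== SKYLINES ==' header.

== SKYLINES ==
[[29,20],[35,0]]
[[29,20],[40,0]]
[[21,10],[29,20],[40,0]]
[[7,5],[21,10],[29,20],[40,0]]
[[7,5],[12,15],[17,5],[21,10],[29,20],[40,0]]
[[7,5],[12,15],[17,5],[21,10],[29,20],[40,0]]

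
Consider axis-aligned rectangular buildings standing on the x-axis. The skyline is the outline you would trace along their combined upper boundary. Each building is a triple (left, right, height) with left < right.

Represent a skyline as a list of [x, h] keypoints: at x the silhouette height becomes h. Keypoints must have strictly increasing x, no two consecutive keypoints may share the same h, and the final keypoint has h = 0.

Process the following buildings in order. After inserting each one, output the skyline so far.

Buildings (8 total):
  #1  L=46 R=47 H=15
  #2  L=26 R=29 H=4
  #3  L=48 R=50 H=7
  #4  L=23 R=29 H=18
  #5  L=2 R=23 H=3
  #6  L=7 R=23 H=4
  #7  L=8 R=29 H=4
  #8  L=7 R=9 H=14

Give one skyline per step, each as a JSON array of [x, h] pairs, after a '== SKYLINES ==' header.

== SKYLINES ==
[[46,15],[47,0]]
[[26,4],[29,0],[46,15],[47,0]]
[[26,4],[29,0],[46,15],[47,0],[48,7],[50,0]]
[[23,18],[29,0],[46,15],[47,0],[48,7],[50,0]]
[[2,3],[23,18],[29,0],[46,15],[47,0],[48,7],[50,0]]
[[2,3],[7,4],[23,18],[29,0],[46,15],[47,0],[48,7],[50,0]]
[[2,3],[7,4],[23,18],[29,0],[46,15],[47,0],[48,7],[50,0]]
[[2,3],[7,14],[9,4],[23,18],[29,0],[46,15],[47,0],[48,7],[50,0]]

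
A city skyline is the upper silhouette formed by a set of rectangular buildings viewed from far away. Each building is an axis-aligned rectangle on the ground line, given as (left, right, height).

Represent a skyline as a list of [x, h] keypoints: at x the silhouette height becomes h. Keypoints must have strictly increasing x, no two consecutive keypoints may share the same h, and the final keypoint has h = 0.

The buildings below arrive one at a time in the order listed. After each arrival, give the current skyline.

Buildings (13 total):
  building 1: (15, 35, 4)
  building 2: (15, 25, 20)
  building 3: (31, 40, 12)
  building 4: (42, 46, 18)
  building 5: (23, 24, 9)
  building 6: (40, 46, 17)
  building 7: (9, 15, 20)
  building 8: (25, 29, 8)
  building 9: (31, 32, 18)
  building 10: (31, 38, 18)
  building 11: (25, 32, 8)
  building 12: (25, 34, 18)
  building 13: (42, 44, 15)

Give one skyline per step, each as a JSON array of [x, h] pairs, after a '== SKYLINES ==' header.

== SKYLINES ==
[[15,4],[35,0]]
[[15,20],[25,4],[35,0]]
[[15,20],[25,4],[31,12],[40,0]]
[[15,20],[25,4],[31,12],[40,0],[42,18],[46,0]]
[[15,20],[25,4],[31,12],[40,0],[42,18],[46,0]]
[[15,20],[25,4],[31,12],[40,17],[42,18],[46,0]]
[[9,20],[25,4],[31,12],[40,17],[42,18],[46,0]]
[[9,20],[25,8],[29,4],[31,12],[40,17],[42,18],[46,0]]
[[9,20],[25,8],[29,4],[31,18],[32,12],[40,17],[42,18],[46,0]]
[[9,20],[25,8],[29,4],[31,18],[38,12],[40,17],[42,18],[46,0]]
[[9,20],[25,8],[31,18],[38,12],[40,17],[42,18],[46,0]]
[[9,20],[25,18],[38,12],[40,17],[42,18],[46,0]]
[[9,20],[25,18],[38,12],[40,17],[42,18],[46,0]]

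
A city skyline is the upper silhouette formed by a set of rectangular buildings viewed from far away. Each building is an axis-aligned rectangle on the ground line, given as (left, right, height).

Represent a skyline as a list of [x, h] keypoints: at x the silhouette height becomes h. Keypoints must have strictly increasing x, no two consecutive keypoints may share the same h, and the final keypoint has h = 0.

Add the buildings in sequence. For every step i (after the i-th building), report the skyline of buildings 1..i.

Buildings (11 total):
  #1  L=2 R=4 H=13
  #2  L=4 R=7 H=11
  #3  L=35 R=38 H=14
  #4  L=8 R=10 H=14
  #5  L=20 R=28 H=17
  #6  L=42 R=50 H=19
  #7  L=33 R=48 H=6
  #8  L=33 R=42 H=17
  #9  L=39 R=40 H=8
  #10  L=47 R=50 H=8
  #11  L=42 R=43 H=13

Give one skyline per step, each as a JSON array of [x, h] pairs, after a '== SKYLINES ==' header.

== SKYLINES ==
[[2,13],[4,0]]
[[2,13],[4,11],[7,0]]
[[2,13],[4,11],[7,0],[35,14],[38,0]]
[[2,13],[4,11],[7,0],[8,14],[10,0],[35,14],[38,0]]
[[2,13],[4,11],[7,0],[8,14],[10,0],[20,17],[28,0],[35,14],[38,0]]
[[2,13],[4,11],[7,0],[8,14],[10,0],[20,17],[28,0],[35,14],[38,0],[42,19],[50,0]]
[[2,13],[4,11],[7,0],[8,14],[10,0],[20,17],[28,0],[33,6],[35,14],[38,6],[42,19],[50,0]]
[[2,13],[4,11],[7,0],[8,14],[10,0],[20,17],[28,0],[33,17],[42,19],[50,0]]
[[2,13],[4,11],[7,0],[8,14],[10,0],[20,17],[28,0],[33,17],[42,19],[50,0]]
[[2,13],[4,11],[7,0],[8,14],[10,0],[20,17],[28,0],[33,17],[42,19],[50,0]]
[[2,13],[4,11],[7,0],[8,14],[10,0],[20,17],[28,0],[33,17],[42,19],[50,0]]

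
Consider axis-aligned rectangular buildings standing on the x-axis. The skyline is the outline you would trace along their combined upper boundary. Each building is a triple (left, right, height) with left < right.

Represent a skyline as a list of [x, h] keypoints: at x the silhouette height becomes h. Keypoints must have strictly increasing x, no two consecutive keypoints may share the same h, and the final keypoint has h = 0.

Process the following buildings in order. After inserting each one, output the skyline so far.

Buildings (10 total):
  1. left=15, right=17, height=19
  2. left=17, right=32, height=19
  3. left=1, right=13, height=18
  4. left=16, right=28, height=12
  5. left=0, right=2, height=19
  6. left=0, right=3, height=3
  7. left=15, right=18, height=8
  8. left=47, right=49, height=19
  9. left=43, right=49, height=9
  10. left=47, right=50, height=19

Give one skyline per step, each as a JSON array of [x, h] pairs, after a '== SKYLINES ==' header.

== SKYLINES ==
[[15,19],[17,0]]
[[15,19],[32,0]]
[[1,18],[13,0],[15,19],[32,0]]
[[1,18],[13,0],[15,19],[32,0]]
[[0,19],[2,18],[13,0],[15,19],[32,0]]
[[0,19],[2,18],[13,0],[15,19],[32,0]]
[[0,19],[2,18],[13,0],[15,19],[32,0]]
[[0,19],[2,18],[13,0],[15,19],[32,0],[47,19],[49,0]]
[[0,19],[2,18],[13,0],[15,19],[32,0],[43,9],[47,19],[49,0]]
[[0,19],[2,18],[13,0],[15,19],[32,0],[43,9],[47,19],[50,0]]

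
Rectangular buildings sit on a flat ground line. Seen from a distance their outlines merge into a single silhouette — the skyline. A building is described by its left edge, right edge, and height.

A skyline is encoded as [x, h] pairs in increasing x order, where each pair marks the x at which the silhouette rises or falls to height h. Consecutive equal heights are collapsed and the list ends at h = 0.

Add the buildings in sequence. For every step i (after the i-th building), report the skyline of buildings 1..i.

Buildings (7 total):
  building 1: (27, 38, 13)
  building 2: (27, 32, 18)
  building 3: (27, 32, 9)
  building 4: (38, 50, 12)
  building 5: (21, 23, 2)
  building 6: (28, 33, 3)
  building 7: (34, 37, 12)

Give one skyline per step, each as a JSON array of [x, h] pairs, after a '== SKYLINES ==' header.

== SKYLINES ==
[[27,13],[38,0]]
[[27,18],[32,13],[38,0]]
[[27,18],[32,13],[38,0]]
[[27,18],[32,13],[38,12],[50,0]]
[[21,2],[23,0],[27,18],[32,13],[38,12],[50,0]]
[[21,2],[23,0],[27,18],[32,13],[38,12],[50,0]]
[[21,2],[23,0],[27,18],[32,13],[38,12],[50,0]]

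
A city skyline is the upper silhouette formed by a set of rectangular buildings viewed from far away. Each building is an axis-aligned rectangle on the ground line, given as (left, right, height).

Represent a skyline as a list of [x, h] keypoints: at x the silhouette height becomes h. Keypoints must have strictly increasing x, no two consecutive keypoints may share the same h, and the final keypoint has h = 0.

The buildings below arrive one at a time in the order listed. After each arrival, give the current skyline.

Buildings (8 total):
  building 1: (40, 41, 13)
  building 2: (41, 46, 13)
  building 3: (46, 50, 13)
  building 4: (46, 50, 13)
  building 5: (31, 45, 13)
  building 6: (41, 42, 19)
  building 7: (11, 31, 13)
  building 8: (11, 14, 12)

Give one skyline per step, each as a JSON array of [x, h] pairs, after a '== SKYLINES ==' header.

== SKYLINES ==
[[40,13],[41,0]]
[[40,13],[46,0]]
[[40,13],[50,0]]
[[40,13],[50,0]]
[[31,13],[50,0]]
[[31,13],[41,19],[42,13],[50,0]]
[[11,13],[41,19],[42,13],[50,0]]
[[11,13],[41,19],[42,13],[50,0]]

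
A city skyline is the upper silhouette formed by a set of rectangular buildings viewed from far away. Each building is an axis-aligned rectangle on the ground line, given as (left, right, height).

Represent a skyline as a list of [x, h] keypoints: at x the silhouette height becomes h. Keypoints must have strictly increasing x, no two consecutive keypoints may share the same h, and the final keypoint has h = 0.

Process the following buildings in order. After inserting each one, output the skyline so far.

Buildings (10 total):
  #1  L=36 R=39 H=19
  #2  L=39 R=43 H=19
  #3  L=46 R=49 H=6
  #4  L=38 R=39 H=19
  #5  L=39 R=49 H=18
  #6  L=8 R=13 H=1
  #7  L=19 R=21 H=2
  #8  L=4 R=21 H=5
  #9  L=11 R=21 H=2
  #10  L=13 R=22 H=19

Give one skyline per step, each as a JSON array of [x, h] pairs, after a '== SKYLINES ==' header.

== SKYLINES ==
[[36,19],[39,0]]
[[36,19],[43,0]]
[[36,19],[43,0],[46,6],[49,0]]
[[36,19],[43,0],[46,6],[49,0]]
[[36,19],[43,18],[49,0]]
[[8,1],[13,0],[36,19],[43,18],[49,0]]
[[8,1],[13,0],[19,2],[21,0],[36,19],[43,18],[49,0]]
[[4,5],[21,0],[36,19],[43,18],[49,0]]
[[4,5],[21,0],[36,19],[43,18],[49,0]]
[[4,5],[13,19],[22,0],[36,19],[43,18],[49,0]]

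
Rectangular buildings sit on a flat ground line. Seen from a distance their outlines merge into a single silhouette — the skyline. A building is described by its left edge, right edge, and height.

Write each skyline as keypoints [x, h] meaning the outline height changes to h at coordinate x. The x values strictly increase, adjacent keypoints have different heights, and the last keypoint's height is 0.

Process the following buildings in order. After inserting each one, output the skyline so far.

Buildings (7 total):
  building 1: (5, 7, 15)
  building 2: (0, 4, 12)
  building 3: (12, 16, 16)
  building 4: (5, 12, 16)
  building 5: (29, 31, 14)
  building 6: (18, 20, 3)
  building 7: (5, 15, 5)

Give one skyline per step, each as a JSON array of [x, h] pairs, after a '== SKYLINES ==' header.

== SKYLINES ==
[[5,15],[7,0]]
[[0,12],[4,0],[5,15],[7,0]]
[[0,12],[4,0],[5,15],[7,0],[12,16],[16,0]]
[[0,12],[4,0],[5,16],[16,0]]
[[0,12],[4,0],[5,16],[16,0],[29,14],[31,0]]
[[0,12],[4,0],[5,16],[16,0],[18,3],[20,0],[29,14],[31,0]]
[[0,12],[4,0],[5,16],[16,0],[18,3],[20,0],[29,14],[31,0]]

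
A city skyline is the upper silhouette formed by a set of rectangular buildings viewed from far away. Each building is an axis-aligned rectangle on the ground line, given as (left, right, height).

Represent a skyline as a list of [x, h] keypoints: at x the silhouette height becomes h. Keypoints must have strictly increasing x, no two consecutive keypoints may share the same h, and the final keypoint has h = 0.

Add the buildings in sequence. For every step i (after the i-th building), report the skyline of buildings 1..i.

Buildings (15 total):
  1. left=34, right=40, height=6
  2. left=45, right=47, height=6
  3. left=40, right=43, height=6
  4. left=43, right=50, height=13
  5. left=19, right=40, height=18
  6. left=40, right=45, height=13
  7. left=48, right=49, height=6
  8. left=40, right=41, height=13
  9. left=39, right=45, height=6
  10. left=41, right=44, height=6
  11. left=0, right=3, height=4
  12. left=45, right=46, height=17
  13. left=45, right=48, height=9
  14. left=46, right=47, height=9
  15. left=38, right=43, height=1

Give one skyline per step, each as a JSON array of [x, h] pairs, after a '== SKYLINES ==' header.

== SKYLINES ==
[[34,6],[40,0]]
[[34,6],[40,0],[45,6],[47,0]]
[[34,6],[43,0],[45,6],[47,0]]
[[34,6],[43,13],[50,0]]
[[19,18],[40,6],[43,13],[50,0]]
[[19,18],[40,13],[50,0]]
[[19,18],[40,13],[50,0]]
[[19,18],[40,13],[50,0]]
[[19,18],[40,13],[50,0]]
[[19,18],[40,13],[50,0]]
[[0,4],[3,0],[19,18],[40,13],[50,0]]
[[0,4],[3,0],[19,18],[40,13],[45,17],[46,13],[50,0]]
[[0,4],[3,0],[19,18],[40,13],[45,17],[46,13],[50,0]]
[[0,4],[3,0],[19,18],[40,13],[45,17],[46,13],[50,0]]
[[0,4],[3,0],[19,18],[40,13],[45,17],[46,13],[50,0]]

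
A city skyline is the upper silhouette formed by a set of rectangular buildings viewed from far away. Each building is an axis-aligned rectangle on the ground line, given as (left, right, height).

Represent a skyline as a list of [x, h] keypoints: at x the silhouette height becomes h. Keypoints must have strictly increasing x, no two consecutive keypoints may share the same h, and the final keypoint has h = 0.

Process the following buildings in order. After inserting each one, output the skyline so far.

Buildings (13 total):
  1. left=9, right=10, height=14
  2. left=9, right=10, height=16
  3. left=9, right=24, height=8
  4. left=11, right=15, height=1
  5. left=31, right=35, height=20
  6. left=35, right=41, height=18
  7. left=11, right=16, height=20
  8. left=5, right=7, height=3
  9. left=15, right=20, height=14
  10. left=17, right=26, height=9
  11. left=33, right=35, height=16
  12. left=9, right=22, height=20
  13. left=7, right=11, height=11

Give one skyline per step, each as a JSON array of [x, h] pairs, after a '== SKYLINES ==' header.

== SKYLINES ==
[[9,14],[10,0]]
[[9,16],[10,0]]
[[9,16],[10,8],[24,0]]
[[9,16],[10,8],[24,0]]
[[9,16],[10,8],[24,0],[31,20],[35,0]]
[[9,16],[10,8],[24,0],[31,20],[35,18],[41,0]]
[[9,16],[10,8],[11,20],[16,8],[24,0],[31,20],[35,18],[41,0]]
[[5,3],[7,0],[9,16],[10,8],[11,20],[16,8],[24,0],[31,20],[35,18],[41,0]]
[[5,3],[7,0],[9,16],[10,8],[11,20],[16,14],[20,8],[24,0],[31,20],[35,18],[41,0]]
[[5,3],[7,0],[9,16],[10,8],[11,20],[16,14],[20,9],[26,0],[31,20],[35,18],[41,0]]
[[5,3],[7,0],[9,16],[10,8],[11,20],[16,14],[20,9],[26,0],[31,20],[35,18],[41,0]]
[[5,3],[7,0],[9,20],[22,9],[26,0],[31,20],[35,18],[41,0]]
[[5,3],[7,11],[9,20],[22,9],[26,0],[31,20],[35,18],[41,0]]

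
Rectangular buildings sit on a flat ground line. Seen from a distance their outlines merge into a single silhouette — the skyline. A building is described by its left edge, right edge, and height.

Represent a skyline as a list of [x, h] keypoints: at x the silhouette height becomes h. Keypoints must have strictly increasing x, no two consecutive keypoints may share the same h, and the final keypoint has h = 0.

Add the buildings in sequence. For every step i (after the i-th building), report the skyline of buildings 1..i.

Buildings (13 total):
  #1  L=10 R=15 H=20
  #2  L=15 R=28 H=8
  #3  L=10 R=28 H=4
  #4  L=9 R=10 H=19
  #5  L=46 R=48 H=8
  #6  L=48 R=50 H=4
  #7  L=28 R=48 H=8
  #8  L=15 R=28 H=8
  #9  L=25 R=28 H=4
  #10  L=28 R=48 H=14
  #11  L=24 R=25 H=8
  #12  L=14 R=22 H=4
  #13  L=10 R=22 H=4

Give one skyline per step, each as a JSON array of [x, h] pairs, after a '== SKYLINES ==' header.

== SKYLINES ==
[[10,20],[15,0]]
[[10,20],[15,8],[28,0]]
[[10,20],[15,8],[28,0]]
[[9,19],[10,20],[15,8],[28,0]]
[[9,19],[10,20],[15,8],[28,0],[46,8],[48,0]]
[[9,19],[10,20],[15,8],[28,0],[46,8],[48,4],[50,0]]
[[9,19],[10,20],[15,8],[48,4],[50,0]]
[[9,19],[10,20],[15,8],[48,4],[50,0]]
[[9,19],[10,20],[15,8],[48,4],[50,0]]
[[9,19],[10,20],[15,8],[28,14],[48,4],[50,0]]
[[9,19],[10,20],[15,8],[28,14],[48,4],[50,0]]
[[9,19],[10,20],[15,8],[28,14],[48,4],[50,0]]
[[9,19],[10,20],[15,8],[28,14],[48,4],[50,0]]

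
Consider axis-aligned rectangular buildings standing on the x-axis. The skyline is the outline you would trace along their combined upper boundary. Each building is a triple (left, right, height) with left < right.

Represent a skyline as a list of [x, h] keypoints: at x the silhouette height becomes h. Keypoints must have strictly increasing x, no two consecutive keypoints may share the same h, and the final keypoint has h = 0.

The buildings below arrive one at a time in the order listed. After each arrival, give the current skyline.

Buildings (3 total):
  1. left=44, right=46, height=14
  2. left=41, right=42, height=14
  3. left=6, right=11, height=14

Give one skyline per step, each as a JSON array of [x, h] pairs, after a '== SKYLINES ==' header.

== SKYLINES ==
[[44,14],[46,0]]
[[41,14],[42,0],[44,14],[46,0]]
[[6,14],[11,0],[41,14],[42,0],[44,14],[46,0]]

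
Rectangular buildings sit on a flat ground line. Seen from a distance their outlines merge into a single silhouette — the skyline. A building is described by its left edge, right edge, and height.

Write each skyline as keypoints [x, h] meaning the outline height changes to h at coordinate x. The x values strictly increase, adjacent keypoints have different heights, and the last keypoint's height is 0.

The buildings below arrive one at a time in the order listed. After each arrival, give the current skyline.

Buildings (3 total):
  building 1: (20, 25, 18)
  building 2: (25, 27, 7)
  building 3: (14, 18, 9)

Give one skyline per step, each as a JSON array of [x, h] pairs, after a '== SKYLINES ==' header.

== SKYLINES ==
[[20,18],[25,0]]
[[20,18],[25,7],[27,0]]
[[14,9],[18,0],[20,18],[25,7],[27,0]]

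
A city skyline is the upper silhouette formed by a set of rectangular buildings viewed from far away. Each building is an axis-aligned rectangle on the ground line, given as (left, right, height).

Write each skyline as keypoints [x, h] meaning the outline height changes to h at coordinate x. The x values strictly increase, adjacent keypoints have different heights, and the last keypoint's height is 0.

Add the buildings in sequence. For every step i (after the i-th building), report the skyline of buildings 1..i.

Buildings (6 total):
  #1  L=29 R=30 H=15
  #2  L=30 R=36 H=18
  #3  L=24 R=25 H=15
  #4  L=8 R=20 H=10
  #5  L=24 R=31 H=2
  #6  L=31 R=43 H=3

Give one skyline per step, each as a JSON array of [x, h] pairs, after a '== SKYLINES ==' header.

== SKYLINES ==
[[29,15],[30,0]]
[[29,15],[30,18],[36,0]]
[[24,15],[25,0],[29,15],[30,18],[36,0]]
[[8,10],[20,0],[24,15],[25,0],[29,15],[30,18],[36,0]]
[[8,10],[20,0],[24,15],[25,2],[29,15],[30,18],[36,0]]
[[8,10],[20,0],[24,15],[25,2],[29,15],[30,18],[36,3],[43,0]]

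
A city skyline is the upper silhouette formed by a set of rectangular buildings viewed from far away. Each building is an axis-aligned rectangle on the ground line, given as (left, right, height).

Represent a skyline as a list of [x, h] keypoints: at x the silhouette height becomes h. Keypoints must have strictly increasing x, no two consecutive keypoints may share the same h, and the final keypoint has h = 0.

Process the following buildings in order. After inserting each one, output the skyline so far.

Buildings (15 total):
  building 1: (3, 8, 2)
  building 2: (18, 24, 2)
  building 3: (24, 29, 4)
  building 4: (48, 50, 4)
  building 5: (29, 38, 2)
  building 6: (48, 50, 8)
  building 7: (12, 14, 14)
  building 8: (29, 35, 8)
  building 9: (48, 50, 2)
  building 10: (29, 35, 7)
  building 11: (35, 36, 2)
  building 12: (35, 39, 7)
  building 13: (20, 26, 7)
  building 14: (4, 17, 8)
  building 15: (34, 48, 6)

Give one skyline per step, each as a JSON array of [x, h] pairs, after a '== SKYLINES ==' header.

== SKYLINES ==
[[3,2],[8,0]]
[[3,2],[8,0],[18,2],[24,0]]
[[3,2],[8,0],[18,2],[24,4],[29,0]]
[[3,2],[8,0],[18,2],[24,4],[29,0],[48,4],[50,0]]
[[3,2],[8,0],[18,2],[24,4],[29,2],[38,0],[48,4],[50,0]]
[[3,2],[8,0],[18,2],[24,4],[29,2],[38,0],[48,8],[50,0]]
[[3,2],[8,0],[12,14],[14,0],[18,2],[24,4],[29,2],[38,0],[48,8],[50,0]]
[[3,2],[8,0],[12,14],[14,0],[18,2],[24,4],[29,8],[35,2],[38,0],[48,8],[50,0]]
[[3,2],[8,0],[12,14],[14,0],[18,2],[24,4],[29,8],[35,2],[38,0],[48,8],[50,0]]
[[3,2],[8,0],[12,14],[14,0],[18,2],[24,4],[29,8],[35,2],[38,0],[48,8],[50,0]]
[[3,2],[8,0],[12,14],[14,0],[18,2],[24,4],[29,8],[35,2],[38,0],[48,8],[50,0]]
[[3,2],[8,0],[12,14],[14,0],[18,2],[24,4],[29,8],[35,7],[39,0],[48,8],[50,0]]
[[3,2],[8,0],[12,14],[14,0],[18,2],[20,7],[26,4],[29,8],[35,7],[39,0],[48,8],[50,0]]
[[3,2],[4,8],[12,14],[14,8],[17,0],[18,2],[20,7],[26,4],[29,8],[35,7],[39,0],[48,8],[50,0]]
[[3,2],[4,8],[12,14],[14,8],[17,0],[18,2],[20,7],[26,4],[29,8],[35,7],[39,6],[48,8],[50,0]]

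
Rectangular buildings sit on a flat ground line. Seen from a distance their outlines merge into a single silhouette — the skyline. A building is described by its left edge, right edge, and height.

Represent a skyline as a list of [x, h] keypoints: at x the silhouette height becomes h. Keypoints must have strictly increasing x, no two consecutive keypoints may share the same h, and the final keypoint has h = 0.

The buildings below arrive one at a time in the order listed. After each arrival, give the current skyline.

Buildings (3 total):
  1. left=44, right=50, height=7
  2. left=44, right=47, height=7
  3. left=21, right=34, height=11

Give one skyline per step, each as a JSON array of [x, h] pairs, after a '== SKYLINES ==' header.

== SKYLINES ==
[[44,7],[50,0]]
[[44,7],[50,0]]
[[21,11],[34,0],[44,7],[50,0]]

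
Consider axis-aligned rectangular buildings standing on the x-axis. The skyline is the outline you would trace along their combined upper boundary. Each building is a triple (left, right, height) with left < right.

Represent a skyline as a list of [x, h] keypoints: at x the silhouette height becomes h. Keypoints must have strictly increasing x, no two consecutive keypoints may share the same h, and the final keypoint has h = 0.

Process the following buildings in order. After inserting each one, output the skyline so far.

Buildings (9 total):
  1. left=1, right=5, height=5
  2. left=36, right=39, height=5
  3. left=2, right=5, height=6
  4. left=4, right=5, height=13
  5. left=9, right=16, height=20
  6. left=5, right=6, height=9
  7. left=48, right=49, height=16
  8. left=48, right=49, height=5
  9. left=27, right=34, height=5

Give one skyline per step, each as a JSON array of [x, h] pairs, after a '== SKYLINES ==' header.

== SKYLINES ==
[[1,5],[5,0]]
[[1,5],[5,0],[36,5],[39,0]]
[[1,5],[2,6],[5,0],[36,5],[39,0]]
[[1,5],[2,6],[4,13],[5,0],[36,5],[39,0]]
[[1,5],[2,6],[4,13],[5,0],[9,20],[16,0],[36,5],[39,0]]
[[1,5],[2,6],[4,13],[5,9],[6,0],[9,20],[16,0],[36,5],[39,0]]
[[1,5],[2,6],[4,13],[5,9],[6,0],[9,20],[16,0],[36,5],[39,0],[48,16],[49,0]]
[[1,5],[2,6],[4,13],[5,9],[6,0],[9,20],[16,0],[36,5],[39,0],[48,16],[49,0]]
[[1,5],[2,6],[4,13],[5,9],[6,0],[9,20],[16,0],[27,5],[34,0],[36,5],[39,0],[48,16],[49,0]]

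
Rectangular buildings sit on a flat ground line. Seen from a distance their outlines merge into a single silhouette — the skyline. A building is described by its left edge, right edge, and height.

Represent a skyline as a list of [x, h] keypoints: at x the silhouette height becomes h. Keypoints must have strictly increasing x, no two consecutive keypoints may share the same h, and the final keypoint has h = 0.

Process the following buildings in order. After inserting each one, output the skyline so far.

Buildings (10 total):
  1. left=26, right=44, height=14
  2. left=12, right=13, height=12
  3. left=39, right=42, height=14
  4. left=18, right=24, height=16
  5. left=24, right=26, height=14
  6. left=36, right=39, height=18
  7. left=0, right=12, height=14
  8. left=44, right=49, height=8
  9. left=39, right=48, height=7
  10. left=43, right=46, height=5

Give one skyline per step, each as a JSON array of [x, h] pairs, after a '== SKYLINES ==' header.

== SKYLINES ==
[[26,14],[44,0]]
[[12,12],[13,0],[26,14],[44,0]]
[[12,12],[13,0],[26,14],[44,0]]
[[12,12],[13,0],[18,16],[24,0],[26,14],[44,0]]
[[12,12],[13,0],[18,16],[24,14],[44,0]]
[[12,12],[13,0],[18,16],[24,14],[36,18],[39,14],[44,0]]
[[0,14],[12,12],[13,0],[18,16],[24,14],[36,18],[39,14],[44,0]]
[[0,14],[12,12],[13,0],[18,16],[24,14],[36,18],[39,14],[44,8],[49,0]]
[[0,14],[12,12],[13,0],[18,16],[24,14],[36,18],[39,14],[44,8],[49,0]]
[[0,14],[12,12],[13,0],[18,16],[24,14],[36,18],[39,14],[44,8],[49,0]]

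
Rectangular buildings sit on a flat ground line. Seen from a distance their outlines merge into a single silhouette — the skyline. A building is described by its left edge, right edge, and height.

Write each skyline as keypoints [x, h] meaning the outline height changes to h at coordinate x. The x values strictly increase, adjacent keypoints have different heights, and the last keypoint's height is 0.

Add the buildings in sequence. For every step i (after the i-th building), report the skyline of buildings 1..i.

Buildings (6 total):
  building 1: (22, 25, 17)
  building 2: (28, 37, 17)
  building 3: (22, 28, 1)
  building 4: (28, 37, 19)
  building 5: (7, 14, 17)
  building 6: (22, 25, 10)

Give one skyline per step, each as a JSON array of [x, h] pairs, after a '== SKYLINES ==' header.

== SKYLINES ==
[[22,17],[25,0]]
[[22,17],[25,0],[28,17],[37,0]]
[[22,17],[25,1],[28,17],[37,0]]
[[22,17],[25,1],[28,19],[37,0]]
[[7,17],[14,0],[22,17],[25,1],[28,19],[37,0]]
[[7,17],[14,0],[22,17],[25,1],[28,19],[37,0]]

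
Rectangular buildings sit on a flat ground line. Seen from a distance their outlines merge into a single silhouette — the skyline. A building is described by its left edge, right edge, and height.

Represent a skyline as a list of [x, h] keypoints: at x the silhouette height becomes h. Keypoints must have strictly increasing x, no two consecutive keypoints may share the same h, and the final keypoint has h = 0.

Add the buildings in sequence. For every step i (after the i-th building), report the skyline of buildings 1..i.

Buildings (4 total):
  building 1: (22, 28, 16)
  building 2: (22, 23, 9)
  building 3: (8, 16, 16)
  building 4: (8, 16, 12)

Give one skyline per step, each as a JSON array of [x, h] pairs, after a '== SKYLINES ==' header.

== SKYLINES ==
[[22,16],[28,0]]
[[22,16],[28,0]]
[[8,16],[16,0],[22,16],[28,0]]
[[8,16],[16,0],[22,16],[28,0]]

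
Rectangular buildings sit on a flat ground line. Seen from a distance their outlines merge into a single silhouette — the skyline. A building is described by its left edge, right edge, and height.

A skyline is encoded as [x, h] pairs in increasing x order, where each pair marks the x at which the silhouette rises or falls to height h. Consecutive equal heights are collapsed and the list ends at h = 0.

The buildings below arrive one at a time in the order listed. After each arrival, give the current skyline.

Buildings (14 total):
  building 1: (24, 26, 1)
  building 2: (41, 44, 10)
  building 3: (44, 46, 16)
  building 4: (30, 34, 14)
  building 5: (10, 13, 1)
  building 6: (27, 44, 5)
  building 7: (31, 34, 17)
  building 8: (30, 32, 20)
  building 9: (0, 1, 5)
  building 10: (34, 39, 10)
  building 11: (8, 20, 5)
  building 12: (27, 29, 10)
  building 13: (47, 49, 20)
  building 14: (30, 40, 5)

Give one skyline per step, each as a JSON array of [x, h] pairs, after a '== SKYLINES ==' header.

== SKYLINES ==
[[24,1],[26,0]]
[[24,1],[26,0],[41,10],[44,0]]
[[24,1],[26,0],[41,10],[44,16],[46,0]]
[[24,1],[26,0],[30,14],[34,0],[41,10],[44,16],[46,0]]
[[10,1],[13,0],[24,1],[26,0],[30,14],[34,0],[41,10],[44,16],[46,0]]
[[10,1],[13,0],[24,1],[26,0],[27,5],[30,14],[34,5],[41,10],[44,16],[46,0]]
[[10,1],[13,0],[24,1],[26,0],[27,5],[30,14],[31,17],[34,5],[41,10],[44,16],[46,0]]
[[10,1],[13,0],[24,1],[26,0],[27,5],[30,20],[32,17],[34,5],[41,10],[44,16],[46,0]]
[[0,5],[1,0],[10,1],[13,0],[24,1],[26,0],[27,5],[30,20],[32,17],[34,5],[41,10],[44,16],[46,0]]
[[0,5],[1,0],[10,1],[13,0],[24,1],[26,0],[27,5],[30,20],[32,17],[34,10],[39,5],[41,10],[44,16],[46,0]]
[[0,5],[1,0],[8,5],[20,0],[24,1],[26,0],[27,5],[30,20],[32,17],[34,10],[39,5],[41,10],[44,16],[46,0]]
[[0,5],[1,0],[8,5],[20,0],[24,1],[26,0],[27,10],[29,5],[30,20],[32,17],[34,10],[39,5],[41,10],[44,16],[46,0]]
[[0,5],[1,0],[8,5],[20,0],[24,1],[26,0],[27,10],[29,5],[30,20],[32,17],[34,10],[39,5],[41,10],[44,16],[46,0],[47,20],[49,0]]
[[0,5],[1,0],[8,5],[20,0],[24,1],[26,0],[27,10],[29,5],[30,20],[32,17],[34,10],[39,5],[41,10],[44,16],[46,0],[47,20],[49,0]]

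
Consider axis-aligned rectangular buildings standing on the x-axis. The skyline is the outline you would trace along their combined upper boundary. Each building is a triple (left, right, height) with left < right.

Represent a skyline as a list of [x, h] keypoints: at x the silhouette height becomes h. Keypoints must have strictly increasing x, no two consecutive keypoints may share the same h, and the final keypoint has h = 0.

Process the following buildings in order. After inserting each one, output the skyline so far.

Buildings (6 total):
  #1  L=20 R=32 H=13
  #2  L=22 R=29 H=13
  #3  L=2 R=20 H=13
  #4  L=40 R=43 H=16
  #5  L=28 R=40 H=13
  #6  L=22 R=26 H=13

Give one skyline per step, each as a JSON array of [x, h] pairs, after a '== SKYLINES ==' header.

== SKYLINES ==
[[20,13],[32,0]]
[[20,13],[32,0]]
[[2,13],[32,0]]
[[2,13],[32,0],[40,16],[43,0]]
[[2,13],[40,16],[43,0]]
[[2,13],[40,16],[43,0]]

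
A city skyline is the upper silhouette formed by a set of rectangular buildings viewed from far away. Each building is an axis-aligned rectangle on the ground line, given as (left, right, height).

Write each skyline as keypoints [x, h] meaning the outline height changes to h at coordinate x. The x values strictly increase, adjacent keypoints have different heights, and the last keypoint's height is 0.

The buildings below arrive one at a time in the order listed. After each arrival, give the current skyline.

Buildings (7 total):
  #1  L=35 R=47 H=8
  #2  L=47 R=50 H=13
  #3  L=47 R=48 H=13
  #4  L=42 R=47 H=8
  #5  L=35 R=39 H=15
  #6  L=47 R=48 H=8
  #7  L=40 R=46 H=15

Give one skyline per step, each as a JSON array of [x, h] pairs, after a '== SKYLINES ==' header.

== SKYLINES ==
[[35,8],[47,0]]
[[35,8],[47,13],[50,0]]
[[35,8],[47,13],[50,0]]
[[35,8],[47,13],[50,0]]
[[35,15],[39,8],[47,13],[50,0]]
[[35,15],[39,8],[47,13],[50,0]]
[[35,15],[39,8],[40,15],[46,8],[47,13],[50,0]]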